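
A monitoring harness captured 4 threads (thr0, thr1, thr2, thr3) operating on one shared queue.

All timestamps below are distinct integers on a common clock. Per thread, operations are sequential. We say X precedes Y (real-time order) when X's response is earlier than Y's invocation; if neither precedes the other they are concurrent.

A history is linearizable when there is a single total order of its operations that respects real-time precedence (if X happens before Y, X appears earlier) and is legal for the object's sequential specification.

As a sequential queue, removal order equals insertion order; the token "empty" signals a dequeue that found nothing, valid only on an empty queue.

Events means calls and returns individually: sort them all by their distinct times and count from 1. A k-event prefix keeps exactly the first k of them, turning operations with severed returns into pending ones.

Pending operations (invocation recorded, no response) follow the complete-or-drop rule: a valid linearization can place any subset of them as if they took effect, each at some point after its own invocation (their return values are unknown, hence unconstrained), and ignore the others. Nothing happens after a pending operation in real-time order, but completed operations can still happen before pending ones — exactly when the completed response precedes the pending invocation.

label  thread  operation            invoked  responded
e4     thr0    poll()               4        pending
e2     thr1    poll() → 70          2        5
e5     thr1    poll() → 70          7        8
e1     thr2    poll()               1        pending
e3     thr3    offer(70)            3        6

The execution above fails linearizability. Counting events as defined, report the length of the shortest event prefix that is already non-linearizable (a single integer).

events 1..7 are still linearizable — one witness is e1, e3, e2:
1. e1 poll() (pending, included), leaving queue <>
2. e3 offer(70), leaving queue <70>
3. e2 poll() → 70, leaving queue <>
at event 8 (e5's time-8 response) nothing linearizes any more
no escape via the 2 pending operations (e1, e4): every completion choice fails
one such order, e2, e3, e5 (pending dropped), breaks at step 1 where e2 poll() → 70 is illegal
one such order, e3, e2, e5 (pending dropped), breaks at step 3 where e5 poll() → 70 is illegal

8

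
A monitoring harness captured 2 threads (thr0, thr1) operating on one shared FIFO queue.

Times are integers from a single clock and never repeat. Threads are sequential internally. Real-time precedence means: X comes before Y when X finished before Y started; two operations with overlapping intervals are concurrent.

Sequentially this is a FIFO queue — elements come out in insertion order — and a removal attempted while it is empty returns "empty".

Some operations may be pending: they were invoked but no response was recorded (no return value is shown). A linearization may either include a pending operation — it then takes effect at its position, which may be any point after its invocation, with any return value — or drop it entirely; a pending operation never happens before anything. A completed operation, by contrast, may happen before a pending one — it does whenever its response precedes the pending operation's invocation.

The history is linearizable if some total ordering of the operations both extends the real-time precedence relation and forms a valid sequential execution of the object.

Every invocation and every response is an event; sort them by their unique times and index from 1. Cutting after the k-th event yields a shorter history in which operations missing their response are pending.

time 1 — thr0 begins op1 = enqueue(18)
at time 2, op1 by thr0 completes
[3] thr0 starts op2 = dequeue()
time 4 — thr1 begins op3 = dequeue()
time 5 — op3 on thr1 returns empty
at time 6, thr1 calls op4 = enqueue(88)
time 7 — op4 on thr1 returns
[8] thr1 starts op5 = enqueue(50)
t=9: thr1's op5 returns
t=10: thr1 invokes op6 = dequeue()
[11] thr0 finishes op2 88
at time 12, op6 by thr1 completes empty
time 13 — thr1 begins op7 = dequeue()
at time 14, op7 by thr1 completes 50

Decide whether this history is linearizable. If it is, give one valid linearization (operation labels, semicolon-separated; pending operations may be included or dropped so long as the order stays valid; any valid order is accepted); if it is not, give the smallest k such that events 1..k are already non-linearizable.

through event 10 a valid linearization exists; event 11 (op2 responding at time 11) ends that
all 4 real-time-respecting orders fail — 5 completed FIFO queue operations, no legal replay
every completion of the 1 pending operation (op6) was checked; none linearizes
for example op1, op2, op3, op4, op5 (pending dropped) fails at step 2: op2 dequeue() → 88 is not legal there
for example op1, op3, op2, op4, op5 (pending dropped) fails at step 2: op3 dequeue() → empty is not legal there

not linearizable — minimal violating prefix: 11 events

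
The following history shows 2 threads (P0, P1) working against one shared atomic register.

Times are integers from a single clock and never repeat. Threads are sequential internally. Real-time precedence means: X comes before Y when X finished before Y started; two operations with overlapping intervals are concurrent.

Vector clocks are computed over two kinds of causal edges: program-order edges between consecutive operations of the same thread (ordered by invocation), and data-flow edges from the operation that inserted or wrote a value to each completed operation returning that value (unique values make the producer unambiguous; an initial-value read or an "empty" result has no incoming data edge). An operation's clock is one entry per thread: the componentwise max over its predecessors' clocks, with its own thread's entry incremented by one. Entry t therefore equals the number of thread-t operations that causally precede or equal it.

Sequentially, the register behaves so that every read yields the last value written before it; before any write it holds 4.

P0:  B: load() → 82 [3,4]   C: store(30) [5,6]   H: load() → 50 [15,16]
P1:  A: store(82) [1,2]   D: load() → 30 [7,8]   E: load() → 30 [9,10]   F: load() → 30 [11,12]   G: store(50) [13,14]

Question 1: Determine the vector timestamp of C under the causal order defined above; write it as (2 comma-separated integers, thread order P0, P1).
Answer: (2, 1)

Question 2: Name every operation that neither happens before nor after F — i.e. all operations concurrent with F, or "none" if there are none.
Answer: none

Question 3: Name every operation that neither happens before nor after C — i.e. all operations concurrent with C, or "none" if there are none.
Answer: none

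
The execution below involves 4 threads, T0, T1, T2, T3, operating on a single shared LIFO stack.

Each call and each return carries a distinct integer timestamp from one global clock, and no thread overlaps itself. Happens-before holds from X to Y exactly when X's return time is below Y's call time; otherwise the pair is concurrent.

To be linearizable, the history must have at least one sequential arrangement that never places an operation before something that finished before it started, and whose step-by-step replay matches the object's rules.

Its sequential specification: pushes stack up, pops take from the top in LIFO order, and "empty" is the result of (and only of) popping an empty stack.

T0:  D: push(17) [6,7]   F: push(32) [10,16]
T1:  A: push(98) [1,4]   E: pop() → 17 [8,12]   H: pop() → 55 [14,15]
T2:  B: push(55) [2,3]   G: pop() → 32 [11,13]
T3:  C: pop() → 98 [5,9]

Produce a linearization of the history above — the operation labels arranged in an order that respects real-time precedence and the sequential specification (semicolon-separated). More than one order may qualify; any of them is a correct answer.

B; A; C; D; E; F; G; H

after step 1 (B push(55)): stack <55>
after step 2 (A push(98)): stack <55,98>
after step 3 (C pop() → 98): stack <55>
after step 4 (D push(17)): stack <55,17>
after step 5 (E pop() → 17): stack <55>
after step 6 (F push(32)): stack <55,32>
after step 7 (G pop() → 32): stack <55>
after step 8 (H pop() → 55): stack <>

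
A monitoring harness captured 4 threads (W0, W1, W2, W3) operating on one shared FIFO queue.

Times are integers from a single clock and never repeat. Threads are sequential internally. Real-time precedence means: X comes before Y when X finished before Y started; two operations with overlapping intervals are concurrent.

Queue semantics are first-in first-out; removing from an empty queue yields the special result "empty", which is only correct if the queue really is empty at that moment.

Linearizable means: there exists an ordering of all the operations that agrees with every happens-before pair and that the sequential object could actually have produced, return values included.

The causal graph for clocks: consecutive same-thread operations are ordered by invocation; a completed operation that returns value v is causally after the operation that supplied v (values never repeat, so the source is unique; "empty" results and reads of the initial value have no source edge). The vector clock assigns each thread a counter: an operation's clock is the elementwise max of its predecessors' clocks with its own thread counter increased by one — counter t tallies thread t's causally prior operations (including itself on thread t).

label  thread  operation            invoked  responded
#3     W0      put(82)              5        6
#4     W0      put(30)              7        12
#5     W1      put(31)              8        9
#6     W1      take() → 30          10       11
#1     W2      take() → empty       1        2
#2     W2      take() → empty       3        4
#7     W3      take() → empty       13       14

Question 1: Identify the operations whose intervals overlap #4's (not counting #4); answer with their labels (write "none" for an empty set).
overlap test against #4 [7,12]: concurrent iff the interval meets 7..12
#1 [1,2]: before
#2 [3,4]: before
#3 [5,6]: before
#5 [8,9]: concurrent
#6 [10,11]: concurrent
#7 [13,14]: after

#5, #6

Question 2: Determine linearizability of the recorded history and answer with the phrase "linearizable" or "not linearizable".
through event 10 a valid linearization exists; event 11 (#6 responding at time 11) ends that
a single order respects real time; the 5 completed FIFO queue operations fail replay along it
include/drop combinations of the 1 pending operation (#4) were all tried; none helps
take #1, #2, #3, #5, #6 (pending dropped): step 5 already fails, because #6 take() → 30 cannot occur there

not linearizable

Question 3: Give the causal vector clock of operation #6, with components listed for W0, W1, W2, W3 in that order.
VC(#7, invoked at 13): no causal predecessors; +1 on W3 → (0, 0, 0, 1)
VC(#1, invoked at 1): no causal predecessors; +1 on W2 → (0, 0, 1, 0)
VC(#5, invoked at 8): no causal predecessors; +1 on W1 → (0, 1, 0, 0)
VC(#3, invoked at 5): no causal predecessors; +1 on W0 → (1, 0, 0, 0)
invoked at 3, #2 merges VC(#1)=(0, 0, 1, 0) and bumps W2's slot → (0, 0, 2, 0)
invoked at 7, #4 merges VC(#3)=(1, 0, 0, 0) and bumps W0's slot → (2, 0, 0, 0)
invoked at 10, #6 merges VC(#4)=(2, 0, 0, 0), VC(#5)=(0, 1, 0, 0) and bumps W1's slot → (2, 2, 0, 0)
target: VC(#6) = (2, 2, 0, 0)

(2, 2, 0, 0)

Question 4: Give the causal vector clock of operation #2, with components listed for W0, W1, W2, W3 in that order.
root op #7, invoked 13: fresh clock plus W3's own tick → (0, 0, 0, 1)
root op #1, invoked 1: fresh clock plus W2's own tick → (0, 0, 1, 0)
root op #5, invoked 8: fresh clock plus W1's own tick → (0, 1, 0, 0)
root op #3, invoked 5: fresh clock plus W0's own tick → (1, 0, 0, 0)
#2, invoked 3, takes VC(#1)=(0, 0, 1, 0) under max, adds 1 for W2 → (0, 0, 2, 0)
#4, invoked 7, takes VC(#3)=(1, 0, 0, 0) under max, adds 1 for W0 → (2, 0, 0, 0)
#6, invoked 10, takes VC(#4)=(2, 0, 0, 0), VC(#5)=(0, 1, 0, 0) under max, adds 1 for W1 → (2, 2, 0, 0)
target: VC(#2) = (0, 0, 2, 0)

(0, 0, 2, 0)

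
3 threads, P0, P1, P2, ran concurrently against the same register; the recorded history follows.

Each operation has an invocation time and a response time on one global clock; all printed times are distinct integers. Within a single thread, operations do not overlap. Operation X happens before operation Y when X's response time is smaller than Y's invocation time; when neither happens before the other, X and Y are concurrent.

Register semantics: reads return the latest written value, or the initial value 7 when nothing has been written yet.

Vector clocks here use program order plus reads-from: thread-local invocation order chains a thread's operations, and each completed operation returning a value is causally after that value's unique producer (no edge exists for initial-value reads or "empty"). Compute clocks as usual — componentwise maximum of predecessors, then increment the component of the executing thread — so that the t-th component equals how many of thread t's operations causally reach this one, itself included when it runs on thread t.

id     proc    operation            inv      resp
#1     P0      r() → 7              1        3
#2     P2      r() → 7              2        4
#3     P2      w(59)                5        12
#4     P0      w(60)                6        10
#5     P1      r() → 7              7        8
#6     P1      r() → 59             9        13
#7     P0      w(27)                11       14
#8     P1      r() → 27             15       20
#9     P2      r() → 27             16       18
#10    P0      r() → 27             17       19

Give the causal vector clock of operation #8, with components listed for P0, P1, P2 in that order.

(3, 3, 2)

no predecessors for #2 (invoked 2): P2 increments from zero → (0, 0, 1)
no predecessors for #5 (invoked 7): P1 increments from zero → (0, 1, 0)
no predecessors for #1 (invoked 1): P0 increments from zero → (1, 0, 0)
from VC(#2)=(0, 0, 1), #3 (invoked 5) maxes components and bumps P2 → (0, 0, 2)
from VC(#1)=(1, 0, 0), #4 (invoked 6) maxes components and bumps P0 → (2, 0, 0)
from VC(#4)=(2, 0, 0), #7 (invoked 11) maxes components and bumps P0 → (3, 0, 0)
from VC(#3)=(0, 0, 2), VC(#5)=(0, 1, 0), #6 (invoked 9) maxes components and bumps P1 → (0, 2, 2)
from VC(#7)=(3, 0, 0), #10 (invoked 17) maxes components and bumps P0 → (4, 0, 0)
from VC(#3)=(0, 0, 2), VC(#7)=(3, 0, 0), #9 (invoked 16) maxes components and bumps P2 → (3, 0, 3)
from VC(#6)=(0, 2, 2), VC(#7)=(3, 0, 0), #8 (invoked 15) maxes components and bumps P1 → (3, 3, 2)
target: VC(#8) = (3, 3, 2)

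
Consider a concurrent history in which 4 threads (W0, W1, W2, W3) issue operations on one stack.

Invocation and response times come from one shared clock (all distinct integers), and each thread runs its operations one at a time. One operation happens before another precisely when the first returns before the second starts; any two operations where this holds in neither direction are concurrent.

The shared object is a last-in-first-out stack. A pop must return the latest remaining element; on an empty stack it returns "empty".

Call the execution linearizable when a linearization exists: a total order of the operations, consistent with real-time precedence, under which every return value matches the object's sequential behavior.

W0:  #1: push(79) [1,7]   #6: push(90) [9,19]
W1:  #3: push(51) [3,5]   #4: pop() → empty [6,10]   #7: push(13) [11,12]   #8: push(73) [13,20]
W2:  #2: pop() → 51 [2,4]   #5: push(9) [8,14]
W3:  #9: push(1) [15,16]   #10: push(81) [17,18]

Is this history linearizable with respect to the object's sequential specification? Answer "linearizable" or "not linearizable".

linearizable

one valid linearization: #3, #2, #4, #1, #5, #6, #7, #8, #9, #10
step 1: #3 push(51) — stack <51>
step 2: #2 pop() → 51 — stack <>
step 3: #4 pop() → empty — stack <>
step 4: #1 push(79) — stack <79>
step 5: #5 push(9) — stack <79,9>
step 6: #6 push(90) — stack <79,9,90>
step 7: #7 push(13) — stack <79,9,90,13>
step 8: #8 push(73) — stack <79,9,90,13,73>
step 9: #9 push(1) — stack <79,9,90,13,73,1>
step 10: #10 push(81) — stack <79,9,90,13,73,1,81>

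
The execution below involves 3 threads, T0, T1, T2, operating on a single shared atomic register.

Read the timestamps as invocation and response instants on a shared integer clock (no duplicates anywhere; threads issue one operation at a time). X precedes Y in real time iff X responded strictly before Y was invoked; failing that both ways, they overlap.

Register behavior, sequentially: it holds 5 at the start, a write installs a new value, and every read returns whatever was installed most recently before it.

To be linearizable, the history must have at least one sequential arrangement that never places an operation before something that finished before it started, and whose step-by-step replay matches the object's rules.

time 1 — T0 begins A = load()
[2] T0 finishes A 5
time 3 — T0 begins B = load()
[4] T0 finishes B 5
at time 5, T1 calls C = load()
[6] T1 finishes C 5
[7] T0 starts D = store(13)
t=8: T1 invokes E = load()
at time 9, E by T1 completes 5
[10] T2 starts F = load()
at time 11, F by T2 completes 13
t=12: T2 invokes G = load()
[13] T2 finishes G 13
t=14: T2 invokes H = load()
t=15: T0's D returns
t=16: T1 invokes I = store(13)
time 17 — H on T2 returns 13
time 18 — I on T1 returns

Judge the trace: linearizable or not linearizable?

linearizable

one valid linearization: A, B, C, E, D, F, G, H, I
after step 1 (A load() → 5): value 5
after step 2 (B load() → 5): value 5
after step 3 (C load() → 5): value 5
after step 4 (E load() → 5): value 5
after step 5 (D store(13)): value 13
after step 6 (F load() → 13): value 13
after step 7 (G load() → 13): value 13
after step 8 (H load() → 13): value 13
after step 9 (I store(13)): value 13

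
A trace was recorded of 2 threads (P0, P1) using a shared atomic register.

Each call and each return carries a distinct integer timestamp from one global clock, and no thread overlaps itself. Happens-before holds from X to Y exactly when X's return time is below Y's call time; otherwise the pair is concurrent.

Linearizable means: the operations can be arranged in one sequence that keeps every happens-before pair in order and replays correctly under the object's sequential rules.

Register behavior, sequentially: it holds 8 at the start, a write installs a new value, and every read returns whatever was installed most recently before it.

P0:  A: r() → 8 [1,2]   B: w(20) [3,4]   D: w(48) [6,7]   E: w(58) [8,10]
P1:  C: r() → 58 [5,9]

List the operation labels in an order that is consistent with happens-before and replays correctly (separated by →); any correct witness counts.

after step 1 (A r() → 8): value 8
after step 2 (B w(20)): value 20
after step 3 (D w(48)): value 48
after step 4 (E w(58)): value 58
after step 5 (C r() → 58): value 58

A → B → D → E → C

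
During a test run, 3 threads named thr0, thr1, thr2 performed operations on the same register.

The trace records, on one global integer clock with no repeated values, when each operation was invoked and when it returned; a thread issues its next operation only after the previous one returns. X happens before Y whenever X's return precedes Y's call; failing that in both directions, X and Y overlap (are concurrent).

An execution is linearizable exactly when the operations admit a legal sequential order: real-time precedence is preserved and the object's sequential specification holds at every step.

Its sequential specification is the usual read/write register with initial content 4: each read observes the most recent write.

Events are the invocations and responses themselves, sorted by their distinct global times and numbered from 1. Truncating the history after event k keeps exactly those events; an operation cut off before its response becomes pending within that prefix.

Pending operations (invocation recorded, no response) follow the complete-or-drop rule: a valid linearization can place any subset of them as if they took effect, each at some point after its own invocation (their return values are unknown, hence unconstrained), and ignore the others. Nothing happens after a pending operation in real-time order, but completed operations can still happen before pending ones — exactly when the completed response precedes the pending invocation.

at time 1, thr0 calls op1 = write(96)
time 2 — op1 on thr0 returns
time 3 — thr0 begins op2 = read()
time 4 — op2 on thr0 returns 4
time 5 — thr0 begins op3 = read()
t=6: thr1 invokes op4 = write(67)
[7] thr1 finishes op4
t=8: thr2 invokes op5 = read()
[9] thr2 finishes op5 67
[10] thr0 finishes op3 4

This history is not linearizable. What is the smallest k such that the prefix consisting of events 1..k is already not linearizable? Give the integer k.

one valid order for events 1..3 is op1:
after step 1 (op1 write(96)): value 96
include event 4 — op2 responding at 4 — and every candidate order breaks
for example op1, op2 fails at step 2: op2 read() → 4 is not legal there

4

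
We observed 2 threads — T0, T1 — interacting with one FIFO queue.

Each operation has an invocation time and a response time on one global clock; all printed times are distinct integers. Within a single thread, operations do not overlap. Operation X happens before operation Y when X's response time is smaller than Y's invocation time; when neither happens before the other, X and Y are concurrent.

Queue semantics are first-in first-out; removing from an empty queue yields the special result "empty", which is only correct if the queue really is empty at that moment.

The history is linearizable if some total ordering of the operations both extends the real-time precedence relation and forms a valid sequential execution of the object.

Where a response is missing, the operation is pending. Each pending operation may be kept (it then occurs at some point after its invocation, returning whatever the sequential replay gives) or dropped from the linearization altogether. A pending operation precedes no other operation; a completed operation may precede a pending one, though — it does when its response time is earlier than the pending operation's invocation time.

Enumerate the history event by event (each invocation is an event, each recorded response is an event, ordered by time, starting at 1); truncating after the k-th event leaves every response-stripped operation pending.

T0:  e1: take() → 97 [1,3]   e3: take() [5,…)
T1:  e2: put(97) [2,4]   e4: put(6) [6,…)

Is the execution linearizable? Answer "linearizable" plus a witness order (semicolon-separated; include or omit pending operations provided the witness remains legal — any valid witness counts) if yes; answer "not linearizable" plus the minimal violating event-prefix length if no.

linearizable — witness: e2; e1

1. e2 put(97), leaving queue <97>
2. e1 take() → 97, leaving queue <>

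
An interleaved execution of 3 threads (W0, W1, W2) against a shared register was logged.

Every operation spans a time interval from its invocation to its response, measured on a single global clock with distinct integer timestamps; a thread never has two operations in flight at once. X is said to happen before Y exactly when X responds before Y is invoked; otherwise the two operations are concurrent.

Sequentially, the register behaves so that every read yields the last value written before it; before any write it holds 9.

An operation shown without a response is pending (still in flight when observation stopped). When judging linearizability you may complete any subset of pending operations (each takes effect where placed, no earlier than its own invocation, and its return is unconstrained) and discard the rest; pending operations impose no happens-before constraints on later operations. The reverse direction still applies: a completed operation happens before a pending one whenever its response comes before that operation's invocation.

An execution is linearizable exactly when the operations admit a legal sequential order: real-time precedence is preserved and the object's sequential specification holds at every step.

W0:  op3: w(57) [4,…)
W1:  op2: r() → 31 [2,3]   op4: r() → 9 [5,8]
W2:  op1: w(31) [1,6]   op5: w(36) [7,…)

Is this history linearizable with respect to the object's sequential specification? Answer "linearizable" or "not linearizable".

not linearizable

cut after 7 events: linearizable; cut after 8 events (op4 responds, time 8): not linearizable
every one of the 3 real-time-consistent orders over 3 completed register ops fails the sequential spec
every completion of the 2 pending operations (op3, op5) was checked; none linearizes
e.g. op1, op2, op4 (pending dropped): illegal at step 3, since op4 r() → 9 cannot apply there
e.g. op2, op1, op4 (pending dropped): illegal at step 1, since op2 r() → 31 cannot apply there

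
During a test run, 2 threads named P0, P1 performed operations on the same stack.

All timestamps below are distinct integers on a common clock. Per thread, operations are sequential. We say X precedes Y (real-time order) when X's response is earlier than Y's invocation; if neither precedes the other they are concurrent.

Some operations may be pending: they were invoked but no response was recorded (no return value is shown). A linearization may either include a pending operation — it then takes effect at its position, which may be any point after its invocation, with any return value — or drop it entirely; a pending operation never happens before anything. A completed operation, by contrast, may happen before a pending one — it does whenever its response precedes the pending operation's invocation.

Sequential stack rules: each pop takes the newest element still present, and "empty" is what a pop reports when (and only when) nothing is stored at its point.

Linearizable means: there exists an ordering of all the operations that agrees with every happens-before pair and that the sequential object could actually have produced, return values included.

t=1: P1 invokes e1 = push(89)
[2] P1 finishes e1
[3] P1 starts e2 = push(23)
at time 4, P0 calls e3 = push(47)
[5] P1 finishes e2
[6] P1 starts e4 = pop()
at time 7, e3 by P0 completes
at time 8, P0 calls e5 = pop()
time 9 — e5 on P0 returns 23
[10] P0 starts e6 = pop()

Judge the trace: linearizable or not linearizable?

witness order: e1, e2, e3, e4, e5
step 1: e1 push(89) — stack <89>
step 2: e2 push(23) — stack <89,23>
step 3: e3 push(47) — stack <89,23,47>
step 4: e4 pop() (pending, included) — stack <89,23>
step 5: e5 pop() → 23 — stack <89>

linearizable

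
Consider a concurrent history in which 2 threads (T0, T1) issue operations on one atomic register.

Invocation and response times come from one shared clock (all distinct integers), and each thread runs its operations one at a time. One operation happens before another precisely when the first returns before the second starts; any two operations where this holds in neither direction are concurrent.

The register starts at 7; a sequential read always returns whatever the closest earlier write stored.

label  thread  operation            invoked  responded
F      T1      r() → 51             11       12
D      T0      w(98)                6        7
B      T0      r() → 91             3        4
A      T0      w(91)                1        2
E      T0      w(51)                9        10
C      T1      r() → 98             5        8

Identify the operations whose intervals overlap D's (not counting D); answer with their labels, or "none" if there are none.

C

D spans [6,7]; an op avoiding the whole window 6..7 is ordered, any other is concurrent
A [1,2]: before
B [3,4]: before
C [5,8]: concurrent
E [9,10]: after
F [11,12]: after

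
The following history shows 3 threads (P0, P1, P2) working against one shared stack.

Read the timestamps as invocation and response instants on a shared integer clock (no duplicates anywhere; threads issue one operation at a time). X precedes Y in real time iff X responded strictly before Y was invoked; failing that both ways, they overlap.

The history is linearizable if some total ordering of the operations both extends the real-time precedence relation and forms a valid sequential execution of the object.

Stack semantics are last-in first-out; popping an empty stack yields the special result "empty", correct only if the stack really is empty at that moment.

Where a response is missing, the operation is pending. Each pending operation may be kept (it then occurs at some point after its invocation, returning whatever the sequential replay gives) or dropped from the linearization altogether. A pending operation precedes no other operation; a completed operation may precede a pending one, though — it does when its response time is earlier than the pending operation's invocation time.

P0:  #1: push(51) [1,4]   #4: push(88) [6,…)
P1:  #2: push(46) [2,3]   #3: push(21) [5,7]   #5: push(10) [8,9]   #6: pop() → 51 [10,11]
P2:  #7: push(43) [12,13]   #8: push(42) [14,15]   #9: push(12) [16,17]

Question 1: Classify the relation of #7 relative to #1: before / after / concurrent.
Answer: after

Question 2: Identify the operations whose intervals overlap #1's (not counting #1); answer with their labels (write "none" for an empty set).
Answer: #2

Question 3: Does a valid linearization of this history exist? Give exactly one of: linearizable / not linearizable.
through event 10 a valid linearization exists; event 11 (#6 responding at time 11) ends that
every one of the 2 real-time-consistent orders over 5 completed stack ops fails the sequential spec
no escape via the 1 pending operation (#4): every completion choice fails
for example #1, #2, #3, #5, #6 (pending dropped) fails at step 5: #6 pop() → 51 is not legal there
for example #2, #1, #3, #5, #6 (pending dropped) fails at step 5: #6 pop() → 51 is not legal there

not linearizable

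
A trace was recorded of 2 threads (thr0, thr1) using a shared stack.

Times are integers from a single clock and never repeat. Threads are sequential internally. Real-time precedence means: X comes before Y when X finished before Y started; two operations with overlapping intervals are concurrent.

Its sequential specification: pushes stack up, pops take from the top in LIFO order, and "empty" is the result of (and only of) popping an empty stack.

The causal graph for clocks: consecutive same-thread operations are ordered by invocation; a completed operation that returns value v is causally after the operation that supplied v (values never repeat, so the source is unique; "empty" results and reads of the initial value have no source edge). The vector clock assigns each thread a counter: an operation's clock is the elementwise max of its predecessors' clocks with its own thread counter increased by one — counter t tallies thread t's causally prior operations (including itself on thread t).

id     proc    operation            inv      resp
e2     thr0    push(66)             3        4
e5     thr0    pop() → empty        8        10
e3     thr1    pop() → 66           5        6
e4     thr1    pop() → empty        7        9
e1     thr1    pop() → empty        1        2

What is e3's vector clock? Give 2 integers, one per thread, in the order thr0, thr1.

(1, 2)

root op e1, invoked 1: fresh clock plus thr1's own tick → (0, 1)
root op e2, invoked 3: fresh clock plus thr0's own tick → (1, 0)
VC(e5, invoked at 8): max of VC(e2)=(1, 0), then +1 on thread thr0 → (2, 0)
VC(e3, invoked at 5): max of VC(e1)=(0, 1), VC(e2)=(1, 0), then +1 on thread thr1 → (1, 2)
VC(e4, invoked at 7): max of VC(e3)=(1, 2), then +1 on thread thr1 → (1, 3)
target: VC(e3) = (1, 2)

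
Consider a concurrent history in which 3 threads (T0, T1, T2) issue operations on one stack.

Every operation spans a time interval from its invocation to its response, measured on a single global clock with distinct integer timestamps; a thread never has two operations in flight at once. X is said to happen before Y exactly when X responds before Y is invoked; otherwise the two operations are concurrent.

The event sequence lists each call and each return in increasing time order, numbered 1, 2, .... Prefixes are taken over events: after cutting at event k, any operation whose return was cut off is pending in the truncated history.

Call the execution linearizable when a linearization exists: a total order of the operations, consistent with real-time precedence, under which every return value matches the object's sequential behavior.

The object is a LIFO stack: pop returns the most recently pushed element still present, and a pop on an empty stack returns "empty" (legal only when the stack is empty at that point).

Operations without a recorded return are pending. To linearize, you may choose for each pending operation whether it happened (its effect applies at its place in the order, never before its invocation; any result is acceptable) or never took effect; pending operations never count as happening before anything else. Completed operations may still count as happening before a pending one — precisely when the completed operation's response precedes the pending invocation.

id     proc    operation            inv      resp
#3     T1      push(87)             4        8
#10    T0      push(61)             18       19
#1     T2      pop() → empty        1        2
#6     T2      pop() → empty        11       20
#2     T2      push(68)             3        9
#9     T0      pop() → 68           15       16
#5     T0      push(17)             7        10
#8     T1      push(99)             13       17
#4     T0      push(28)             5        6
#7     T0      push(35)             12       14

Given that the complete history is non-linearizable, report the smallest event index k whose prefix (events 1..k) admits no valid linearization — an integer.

20

events 1..19 are linearizable, e.g. via #1, #3, #4, #5, #2, #7, #6, #9, #8, #10:
after step 1 (#1 pop() → empty): stack <>
after step 2 (#3 push(87)): stack <87>
after step 3 (#4 push(28)): stack <87,28>
after step 4 (#5 push(17)): stack <87,28,17>
after step 5 (#2 push(68)): stack <87,28,17,68>
after step 6 (#7 push(35)): stack <87,28,17,68,35>
after step 7 (#6 pop() (pending, included)): stack <87,28,17,68>
after step 8 (#9 pop() → 68): stack <87,28,17>
after step 9 (#8 push(99)): stack <87,28,17,99>
after step 10 (#10 push(61)): stack <87,28,17,99,61>
with event 20 included (#6 responding at time 20), all real-time-consistent orders fail
take #1, #2, #3, #4, #5, #6, #7, #8, #9, #10: step 6 already fails, because #6 pop() → empty cannot occur there
take #1, #2, #3, #4, #5, #6, #7, #9, #8, #10: step 6 already fails, because #6 pop() → empty cannot occur there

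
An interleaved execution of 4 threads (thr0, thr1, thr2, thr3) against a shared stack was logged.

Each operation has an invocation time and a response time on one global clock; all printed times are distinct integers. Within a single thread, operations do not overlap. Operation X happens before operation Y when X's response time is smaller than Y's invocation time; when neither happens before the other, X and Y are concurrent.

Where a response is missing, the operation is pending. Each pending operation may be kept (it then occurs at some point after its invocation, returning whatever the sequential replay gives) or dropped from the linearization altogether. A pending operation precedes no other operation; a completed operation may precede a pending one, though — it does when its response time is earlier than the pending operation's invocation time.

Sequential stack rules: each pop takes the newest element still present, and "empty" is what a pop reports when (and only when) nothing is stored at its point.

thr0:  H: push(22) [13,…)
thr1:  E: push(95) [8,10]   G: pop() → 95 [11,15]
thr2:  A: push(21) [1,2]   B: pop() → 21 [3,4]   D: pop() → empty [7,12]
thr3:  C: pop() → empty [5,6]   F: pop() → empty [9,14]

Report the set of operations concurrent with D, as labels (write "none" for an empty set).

concurrent with D ([7,12]): every op whose interval crosses 7..12
A [1,2]: before
B [3,4]: before
C [5,6]: before
E [8,10]: concurrent
F [9,14]: concurrent
G [11,15]: concurrent
H [13,…): after

E, F, G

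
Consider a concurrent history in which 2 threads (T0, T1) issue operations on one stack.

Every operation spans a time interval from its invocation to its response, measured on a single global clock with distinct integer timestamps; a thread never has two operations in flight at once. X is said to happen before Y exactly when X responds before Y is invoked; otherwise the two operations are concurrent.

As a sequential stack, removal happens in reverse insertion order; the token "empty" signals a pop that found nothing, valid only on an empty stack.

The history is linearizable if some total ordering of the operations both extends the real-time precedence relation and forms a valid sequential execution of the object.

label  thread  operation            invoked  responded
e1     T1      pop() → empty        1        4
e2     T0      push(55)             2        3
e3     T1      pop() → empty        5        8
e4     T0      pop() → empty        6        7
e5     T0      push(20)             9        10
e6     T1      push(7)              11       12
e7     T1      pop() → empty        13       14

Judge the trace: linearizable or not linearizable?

events 1..7 are fine; event 8 — the response of e3 at time 8 — makes the prefix non-linearizable
checked exhaustively: 4 real-time-consistent orders of 4 completed operations, zero legal stack replays
take e1, e2, e3, e4: step 3 already fails, because e3 pop() → empty cannot occur there
take e1, e2, e4, e3: step 3 already fails, because e4 pop() → empty cannot occur there

not linearizable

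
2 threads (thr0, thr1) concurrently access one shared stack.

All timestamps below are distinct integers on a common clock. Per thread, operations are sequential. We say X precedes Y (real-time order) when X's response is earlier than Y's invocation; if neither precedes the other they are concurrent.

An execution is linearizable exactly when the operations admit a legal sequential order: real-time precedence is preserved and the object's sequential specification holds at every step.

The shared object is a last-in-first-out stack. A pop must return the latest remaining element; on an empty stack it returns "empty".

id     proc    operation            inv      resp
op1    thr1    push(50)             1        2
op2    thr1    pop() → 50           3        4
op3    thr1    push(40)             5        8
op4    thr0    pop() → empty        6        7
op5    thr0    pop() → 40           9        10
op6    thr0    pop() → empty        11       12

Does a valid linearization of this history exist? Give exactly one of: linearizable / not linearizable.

linearizable

a witness: op1, op2, op4, op3, op5, op6
step 1: op1 push(50) — stack <50>
step 2: op2 pop() → 50 — stack <>
step 3: op4 pop() → empty — stack <>
step 4: op3 push(40) — stack <40>
step 5: op5 pop() → 40 — stack <>
step 6: op6 pop() → empty — stack <>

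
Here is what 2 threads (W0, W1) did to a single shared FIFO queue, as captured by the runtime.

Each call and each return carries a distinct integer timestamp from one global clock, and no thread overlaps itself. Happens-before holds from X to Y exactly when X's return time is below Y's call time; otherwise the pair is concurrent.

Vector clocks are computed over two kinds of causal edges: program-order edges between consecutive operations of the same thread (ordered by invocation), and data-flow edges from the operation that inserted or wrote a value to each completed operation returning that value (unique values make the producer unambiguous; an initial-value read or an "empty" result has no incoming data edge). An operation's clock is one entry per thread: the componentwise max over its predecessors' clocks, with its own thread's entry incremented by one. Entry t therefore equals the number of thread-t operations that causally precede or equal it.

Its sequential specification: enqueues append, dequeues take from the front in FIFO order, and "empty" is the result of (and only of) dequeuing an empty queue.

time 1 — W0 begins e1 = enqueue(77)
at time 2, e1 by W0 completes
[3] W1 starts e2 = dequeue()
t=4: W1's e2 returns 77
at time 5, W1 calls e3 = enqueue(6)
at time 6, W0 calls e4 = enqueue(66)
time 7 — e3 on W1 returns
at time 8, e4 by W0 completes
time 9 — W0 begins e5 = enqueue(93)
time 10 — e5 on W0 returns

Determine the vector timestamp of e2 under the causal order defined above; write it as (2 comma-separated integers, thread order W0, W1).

e1 (invocation 1): nothing precedes it; W0's component alone gives (1, 0)
merge at e2 (invoked 3): VC(e1)=(1, 0), own-thread bump on W1 → (1, 1)
merge at e4 (invoked 6): VC(e1)=(1, 0), own-thread bump on W0 → (2, 0)
merge at e3 (invoked 5): VC(e2)=(1, 1), own-thread bump on W1 → (1, 2)
merge at e5 (invoked 9): VC(e4)=(2, 0), own-thread bump on W0 → (3, 0)
target: VC(e2) = (1, 1)

(1, 1)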